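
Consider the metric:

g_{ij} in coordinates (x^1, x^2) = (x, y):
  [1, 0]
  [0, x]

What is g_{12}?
With x^1 = x, x^2 = y, g_{12} = g_{xy} is the row-1, column-2 entry of the matrix.
g_{12} = 0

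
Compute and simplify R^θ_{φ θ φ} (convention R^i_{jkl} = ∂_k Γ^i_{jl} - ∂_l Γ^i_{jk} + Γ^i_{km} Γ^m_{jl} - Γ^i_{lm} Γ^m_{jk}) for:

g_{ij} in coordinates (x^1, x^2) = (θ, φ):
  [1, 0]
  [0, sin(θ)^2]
Non-zero Christoffel symbols (Γ^k_{ij} = Γ^k_{ji}):
Γ^θ_{φ φ} = -sin(2*θ)/2
Γ^φ_{θ φ} = 1/tan(θ)
R^θ_{φ θ φ} = ∂_θ Γ^θ_{φ φ} - ∂_φ Γ^θ_{φ θ} + Γ^θ_{θ m} Γ^m_{φ φ} - Γ^θ_{φ m} Γ^m_{φ θ}
  = (-cos(2*θ)) - (0) + (0) - (-cos(θ)^2) = sin(θ)^2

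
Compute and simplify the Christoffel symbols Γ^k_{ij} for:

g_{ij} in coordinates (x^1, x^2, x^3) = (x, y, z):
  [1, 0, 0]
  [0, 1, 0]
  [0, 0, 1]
Using Γ^k_{ij} = (1/2) g^{km} (∂_i g_{mj} + ∂_j g_{mi} - ∂_m g_{ij}); the metric is diagonal, so only the m = k term contributes.
Every metric component is constant, so all ∂_m g_{ij} = 0 and every Christoffel symbol vanishes.
All Christoffel symbols are zero.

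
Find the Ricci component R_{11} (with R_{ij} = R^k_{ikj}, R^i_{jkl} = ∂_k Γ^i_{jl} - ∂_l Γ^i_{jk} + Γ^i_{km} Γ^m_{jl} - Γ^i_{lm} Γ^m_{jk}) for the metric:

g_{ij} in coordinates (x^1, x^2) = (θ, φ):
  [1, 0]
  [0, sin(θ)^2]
Non-zero Christoffel symbols (Γ^k_{ij} = Γ^k_{ji}):
Γ^θ_{φ φ} = -sin(2*θ)/2
Γ^φ_{θ φ} = 1/tan(θ)
R^θ_{θ θ θ} = 0 (a repeated index in an antisymmetric pair)
R^φ_{θ φ θ} = ∂_φ Γ^φ_{θ θ} - ∂_θ Γ^φ_{θ φ} + Γ^φ_{φ m} Γ^m_{θ θ} - Γ^φ_{θ m} Γ^m_{θ φ}
  = (0) - (-1/sin(θ)^2) + (0) - (1/tan(θ)^2) = 1
R_{θθ} = R^θ_{θ θ θ} + R^φ_{θ φ θ} = (0) + (1) = 1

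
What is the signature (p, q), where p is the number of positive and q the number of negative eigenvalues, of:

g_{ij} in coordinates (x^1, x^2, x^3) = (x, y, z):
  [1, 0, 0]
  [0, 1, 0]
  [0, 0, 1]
The metric is diagonal, so its eigenvalues are the diagonal entries: 1, 1, 1 (at a generic point, where coordinate-dependent entries are positive).
3 positive, 0 negative.
(3, 0) - Riemannian (positive definite)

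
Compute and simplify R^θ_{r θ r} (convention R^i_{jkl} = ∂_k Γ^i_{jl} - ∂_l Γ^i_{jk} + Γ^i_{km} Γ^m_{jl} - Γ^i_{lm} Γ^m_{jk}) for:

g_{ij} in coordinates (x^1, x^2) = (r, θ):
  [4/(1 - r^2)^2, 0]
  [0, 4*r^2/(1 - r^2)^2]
Non-zero Christoffel symbols (Γ^k_{ij} = Γ^k_{ji}):
Γ^r_{r r} = 2*r/(1 - r^2)
Γ^r_{θ θ} = (r^3 + r)/(r^2 - 1)
Γ^θ_{r θ} = (-r^2 - 1)/(r^3 - r)
R^θ_{r θ r} = ∂_θ Γ^θ_{r r} - ∂_r Γ^θ_{r θ} + Γ^θ_{θ m} Γ^m_{r r} - Γ^θ_{r m} Γ^m_{r θ}
  = (0) - ((r^4 + 4*r^2 - 1)/(r^3 - r)^2) + (2*(r^2 + 1)/(r^2 - 1)^2) - ((r^2 + 1)^2/(r^3 - r)^2) = -4/(r^2 - 1)^2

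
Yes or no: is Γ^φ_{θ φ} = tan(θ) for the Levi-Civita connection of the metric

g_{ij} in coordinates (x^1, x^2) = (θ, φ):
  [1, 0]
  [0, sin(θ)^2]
Γ^φ_{θ φ} = (1/2) g^{φφ} (∂_θ g_{φφ} + ∂_φ g_{φθ} - ∂_φ g_{θφ}) = (1/2)(1/sin(θ)^2)((sin(2*θ)) + (0) - (0)) = 1/tan(θ)
This differs from the proposed value tan(θ).
No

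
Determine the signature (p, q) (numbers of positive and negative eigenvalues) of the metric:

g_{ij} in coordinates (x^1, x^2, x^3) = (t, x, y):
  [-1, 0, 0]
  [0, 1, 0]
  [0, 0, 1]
The metric is diagonal, so its eigenvalues are the diagonal entries: -1, 1, 1 (at a generic point, where coordinate-dependent entries are positive).
2 positive, 1 negative.
(2, 1) - Lorentzian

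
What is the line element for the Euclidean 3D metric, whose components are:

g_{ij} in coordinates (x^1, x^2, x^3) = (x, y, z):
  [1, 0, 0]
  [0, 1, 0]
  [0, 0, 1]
ds^2 = g_{ij} dx^i dx^j; only the non-zero components contribute.
ds^2 = dx^2 + dy^2 + dz^2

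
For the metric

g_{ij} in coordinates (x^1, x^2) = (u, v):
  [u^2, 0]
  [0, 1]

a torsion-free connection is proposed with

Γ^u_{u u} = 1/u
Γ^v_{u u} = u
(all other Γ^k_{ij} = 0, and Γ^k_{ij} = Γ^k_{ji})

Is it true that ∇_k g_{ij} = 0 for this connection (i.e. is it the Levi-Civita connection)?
Using ∇_k g_{ij} = ∂_k g_{ij} - Γ^m_{ki} g_{mj} - Γ^m_{kj} g_{im}:
∇_u g_{uv} = (0) - (u) - (0) = -u ≠ 0
So the connection is not metric compatible (it is not the Levi-Civita connection).
No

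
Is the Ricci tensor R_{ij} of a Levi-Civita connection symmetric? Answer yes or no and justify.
R_{ij} = R^k_{ikj}; the pair symmetry R_{kilj} = R_{ljki} gives R_{ij} = R_{ji}.
Yes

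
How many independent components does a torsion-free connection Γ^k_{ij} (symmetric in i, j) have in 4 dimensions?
Γ^k_{ij} has n choices for the upper index and n(n+1)/2 independent symmetric lower index pairs.
Total = 4 × 4×5/2 = 4 × 10 = 40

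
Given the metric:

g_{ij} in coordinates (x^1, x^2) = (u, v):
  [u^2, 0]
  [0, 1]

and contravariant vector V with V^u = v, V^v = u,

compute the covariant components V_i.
V_i = g_{ij} V^j:
V_u = (u^2)(v) + (0)(u) = u^2*v
V_v = (0)(v) + (1)(u) = u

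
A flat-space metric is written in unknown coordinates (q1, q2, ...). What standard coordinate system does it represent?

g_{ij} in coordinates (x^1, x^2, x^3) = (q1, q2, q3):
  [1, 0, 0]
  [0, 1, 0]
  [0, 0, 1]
All components are constant and the metric is the identity, i.e. orthonormal rectilinear coordinates.
Cartesian (3D) coordinates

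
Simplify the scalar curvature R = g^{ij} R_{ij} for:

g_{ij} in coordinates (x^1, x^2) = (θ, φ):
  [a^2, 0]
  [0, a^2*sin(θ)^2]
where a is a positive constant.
Non-zero Christoffel symbols (Γ^k_{ij} = Γ^k_{ji}):
Γ^θ_{φ φ} = -sin(2*θ)/2
Γ^φ_{θ φ} = 1/tan(θ)
Ricci tensor (R_{ij} = R^k_{ikj}): R_{θθ} = 1, R_{θφ} = 0, R_{φφ} = sin(θ)^2
Inverse metric: g^{θθ} = 1/a^2, g^{φφ} = 1/(a^2*sin(θ)^2)
R = g^{ij} R_{ij} = (1/a^2)(1) + (1/(a^2*sin(θ)^2))(sin(θ)^2) = 2/a^2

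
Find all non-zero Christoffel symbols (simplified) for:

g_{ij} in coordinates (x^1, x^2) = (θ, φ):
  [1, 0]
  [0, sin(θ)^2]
Using Γ^k_{ij} = (1/2) g^{km} (∂_i g_{mj} + ∂_j g_{mi} - ∂_m g_{ij}); the metric is diagonal, so only the m = k term contributes.
Non-zero symbols (using the symmetry Γ^k_{ij} = Γ^k_{ji}):
Γ^θ_{φ φ} = (1/2) g^{θθ} (∂_φ g_{θφ} + ∂_φ g_{θφ} - ∂_θ g_{φφ}) = (1/2)(1)((0) + (0) - (sin(2*θ))) = -sin(2*θ)/2
Γ^φ_{θ φ} = (1/2) g^{φφ} (∂_θ g_{φφ} + ∂_φ g_{φθ} - ∂_φ g_{θφ}) = (1/2)(1/sin(θ)^2)((sin(2*θ)) + (0) - (0)) = 1/tan(θ)
All other Christoffel symbols are zero.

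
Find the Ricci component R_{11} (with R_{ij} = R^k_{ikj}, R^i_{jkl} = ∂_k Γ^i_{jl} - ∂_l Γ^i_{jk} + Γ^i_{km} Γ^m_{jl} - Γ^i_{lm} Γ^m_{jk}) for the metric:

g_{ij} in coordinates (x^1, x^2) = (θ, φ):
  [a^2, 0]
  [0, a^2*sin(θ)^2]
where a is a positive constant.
Non-zero Christoffel symbols (Γ^k_{ij} = Γ^k_{ji}):
Γ^θ_{φ φ} = -sin(2*θ)/2
Γ^φ_{θ φ} = 1/tan(θ)
R^θ_{θ θ θ} = 0 (a repeated index in an antisymmetric pair)
R^φ_{θ φ θ} = ∂_φ Γ^φ_{θ θ} - ∂_θ Γ^φ_{θ φ} + Γ^φ_{φ m} Γ^m_{θ θ} - Γ^φ_{θ m} Γ^m_{θ φ}
  = (0) - (-1/sin(θ)^2) + (0) - (1/tan(θ)^2) = 1
R_{θθ} = R^θ_{θ θ θ} + R^φ_{θ φ θ} = (0) + (1) = 1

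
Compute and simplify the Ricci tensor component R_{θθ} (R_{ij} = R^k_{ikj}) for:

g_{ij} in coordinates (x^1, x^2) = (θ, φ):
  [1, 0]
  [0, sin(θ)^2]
Non-zero Christoffel symbols (Γ^k_{ij} = Γ^k_{ji}):
Γ^θ_{φ φ} = -sin(2*θ)/2
Γ^φ_{θ φ} = 1/tan(θ)
R^θ_{θ θ θ} = 0 (a repeated index in an antisymmetric pair)
R^φ_{θ φ θ} = ∂_φ Γ^φ_{θ θ} - ∂_θ Γ^φ_{θ φ} + Γ^φ_{φ m} Γ^m_{θ θ} - Γ^φ_{θ m} Γ^m_{θ φ}
  = (0) - (-1/sin(θ)^2) + (0) - (1/tan(θ)^2) = 1
R_{θθ} = R^θ_{θ θ θ} + R^φ_{θ φ θ} = (0) + (1) = 1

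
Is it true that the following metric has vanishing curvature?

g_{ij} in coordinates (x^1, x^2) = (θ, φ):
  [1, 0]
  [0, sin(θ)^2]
Non-zero Christoffel symbols:
Γ^θ_{φ φ} = -sin(2*θ)/2
Γ^φ_{θ φ} = 1/tan(θ)
Ricci tensor: R_{θθ} = 1, R_{θφ} = 0, R_{φφ} = sin(θ)^2
The Ricci tensor is non-zero, so the Riemann tensor is non-zero: not flat.
No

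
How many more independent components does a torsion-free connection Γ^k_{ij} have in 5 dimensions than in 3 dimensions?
Independent components in n dimensions: n × n(n+1)/2 = n^2(n+1)/2.
5D: 5 × 15 = 75
3D: 3 × 6 = 18
Difference = 75 - 18 = 57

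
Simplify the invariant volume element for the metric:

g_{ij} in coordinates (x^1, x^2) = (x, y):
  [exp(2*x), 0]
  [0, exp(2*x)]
det(g) = exp(4*x)
√|det(g)| = exp(2*x)
Volume element: dV = exp(2*x) dx dy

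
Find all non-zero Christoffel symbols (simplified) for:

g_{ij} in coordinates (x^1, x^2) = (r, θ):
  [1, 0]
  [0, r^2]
Using Γ^k_{ij} = (1/2) g^{km} (∂_i g_{mj} + ∂_j g_{mi} - ∂_m g_{ij}); the metric is diagonal, so only the m = k term contributes.
Non-zero symbols (using the symmetry Γ^k_{ij} = Γ^k_{ji}):
Γ^r_{θ θ} = (1/2) g^{rr} (∂_θ g_{rθ} + ∂_θ g_{rθ} - ∂_r g_{θθ}) = (1/2)(1)((0) + (0) - (2*r)) = -r
Γ^θ_{r θ} = (1/2) g^{θθ} (∂_r g_{θθ} + ∂_θ g_{θr} - ∂_θ g_{rθ}) = (1/2)(1/r^2)((2*r) + (0) - (0)) = 1/r
All other Christoffel symbols are zero.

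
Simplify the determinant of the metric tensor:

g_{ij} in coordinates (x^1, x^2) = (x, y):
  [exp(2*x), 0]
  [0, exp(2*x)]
For a 2×2 metric: det(g) = g_{11}·g_{22} - g_{12}·g_{21}
= (exp(2*x))·(exp(2*x)) - (0)·(0)
= exp(4*x) - 0
det(g) = exp(4*x)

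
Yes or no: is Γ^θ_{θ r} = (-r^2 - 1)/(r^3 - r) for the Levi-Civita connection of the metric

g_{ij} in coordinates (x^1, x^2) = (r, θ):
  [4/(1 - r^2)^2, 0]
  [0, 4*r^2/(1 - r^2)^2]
Γ^θ_{θ r} = (1/2) g^{θθ} (∂_θ g_{θr} + ∂_r g_{θθ} - ∂_θ g_{θr}) = (1/2)((1 - r^2)^2/(4*r^2))((0) + (-8*(r^3 + r)/(r^2 - 1)^3) - (0)) = (-r^2 - 1)/(r^3 - r)
This equals the proposed value (-r^2 - 1)/(r^3 - r).
Yes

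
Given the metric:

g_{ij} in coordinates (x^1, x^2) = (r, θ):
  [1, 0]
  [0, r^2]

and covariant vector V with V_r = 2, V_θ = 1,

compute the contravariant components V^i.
Inverse metric (diagonal): g^{rr} = 1, g^{θθ} = 1/r^2
V^i = g^{ij} V_j:
V^r = (1)(2) + (0)(1) = 2
V^θ = (0)(2) + (1/r^2)(1) = 1/r^2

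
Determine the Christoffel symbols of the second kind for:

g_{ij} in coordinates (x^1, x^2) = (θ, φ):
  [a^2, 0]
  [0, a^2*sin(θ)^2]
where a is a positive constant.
Using Γ^k_{ij} = (1/2) g^{km} (∂_i g_{mj} + ∂_j g_{mi} - ∂_m g_{ij}); the metric is diagonal, so only the m = k term contributes.
Non-zero symbols (using the symmetry Γ^k_{ij} = Γ^k_{ji}):
Γ^θ_{φ φ} = (1/2) g^{θθ} (∂_φ g_{θφ} + ∂_φ g_{θφ} - ∂_θ g_{φφ}) = (1/2)(1/a^2)((0) + (0) - (a^2*sin(2*θ))) = -sin(2*θ)/2
Γ^φ_{θ φ} = (1/2) g^{φφ} (∂_θ g_{φφ} + ∂_φ g_{φθ} - ∂_φ g_{θφ}) = (1/2)(1/(a^2*sin(θ)^2))((a^2*sin(2*θ)) + (0) - (0)) = 1/tan(θ)
All other Christoffel symbols are zero.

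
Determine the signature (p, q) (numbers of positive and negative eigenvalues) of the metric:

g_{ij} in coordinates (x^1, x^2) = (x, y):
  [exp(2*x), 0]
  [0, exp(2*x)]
The metric is diagonal, so its eigenvalues are the diagonal entries: exp(2*x), exp(2*x) (at a generic point, where coordinate-dependent entries are positive).
2 positive, 0 negative.
(2, 0) - Riemannian (positive definite)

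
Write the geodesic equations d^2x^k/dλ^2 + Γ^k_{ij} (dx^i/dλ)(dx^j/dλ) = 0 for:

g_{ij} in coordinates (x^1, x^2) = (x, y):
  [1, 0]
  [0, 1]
Geodesic equation: d^2x^k/dλ^2 + Γ^k_{ij} (dx^i/dλ)(dx^j/dλ) = 0.
All Christoffel symbols vanish, so the geodesics are straight lines:
d^2x/dλ^2 = 0
d^2y/dλ^2 = 0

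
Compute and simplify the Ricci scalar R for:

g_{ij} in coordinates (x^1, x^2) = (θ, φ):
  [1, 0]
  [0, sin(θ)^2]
Non-zero Christoffel symbols (Γ^k_{ij} = Γ^k_{ji}):
Γ^θ_{φ φ} = -sin(2*θ)/2
Γ^φ_{θ φ} = 1/tan(θ)
Ricci tensor (R_{ij} = R^k_{ikj}): R_{θθ} = 1, R_{θφ} = 0, R_{φφ} = sin(θ)^2
Inverse metric: g^{θθ} = 1, g^{φφ} = 1/sin(θ)^2
R = g^{ij} R_{ij} = (1)(1) + (1/sin(θ)^2)(sin(θ)^2) = 2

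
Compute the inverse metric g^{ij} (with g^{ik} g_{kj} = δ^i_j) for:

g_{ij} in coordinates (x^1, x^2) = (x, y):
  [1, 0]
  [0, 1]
The metric is diagonal, so g^{ij} is diagonal with entries 1/g_{ii}: diag(1, 1).
g^{ij}:
  [1, 0]
  [0, 1]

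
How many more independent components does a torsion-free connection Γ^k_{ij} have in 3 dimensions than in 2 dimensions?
Independent components in n dimensions: n × n(n+1)/2 = n^2(n+1)/2.
3D: 3 × 6 = 18
2D: 2 × 3 = 6
Difference = 18 - 6 = 12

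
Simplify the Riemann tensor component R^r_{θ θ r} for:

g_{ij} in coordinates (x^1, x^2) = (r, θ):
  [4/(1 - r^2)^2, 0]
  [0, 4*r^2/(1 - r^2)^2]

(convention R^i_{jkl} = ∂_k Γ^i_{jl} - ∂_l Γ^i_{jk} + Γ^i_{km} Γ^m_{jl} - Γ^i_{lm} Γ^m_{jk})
Non-zero Christoffel symbols (Γ^k_{ij} = Γ^k_{ji}):
Γ^r_{r r} = 2*r/(1 - r^2)
Γ^r_{θ θ} = (r^3 + r)/(r^2 - 1)
Γ^θ_{r θ} = (-r^2 - 1)/(r^3 - r)
R^r_{θ θ r} = ∂_θ Γ^r_{θ r} - ∂_r Γ^r_{θ θ} + Γ^r_{θ m} Γ^m_{θ r} - Γ^r_{r m} Γ^m_{θ θ}
  = (0) - ((r^4 - 4*r^2 - 1)/(r^2 - 1)^2) + (-(r^2 + 1)^2/(r^2 - 1)^2) - (-2*r^2*(r^2 + 1)/(r^2 - 1)^2) = 4*r^2/(r^2 - 1)^2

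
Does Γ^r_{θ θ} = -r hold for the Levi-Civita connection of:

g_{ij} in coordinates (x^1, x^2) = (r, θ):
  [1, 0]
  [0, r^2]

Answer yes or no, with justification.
Γ^r_{θ θ} = (1/2) g^{rr} (∂_θ g_{rθ} + ∂_θ g_{rθ} - ∂_r g_{θθ}) = (1/2)(1)((0) + (0) - (2*r)) = -r
This equals the proposed value -r.
Yes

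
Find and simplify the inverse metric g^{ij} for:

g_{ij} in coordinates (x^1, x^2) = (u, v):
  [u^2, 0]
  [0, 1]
The metric is diagonal, so g^{ij} is diagonal with entries 1/g_{ii}: diag(1/(u^2), 1).
g^{ij}:
  [1/u^2, 0]
  [0, 1]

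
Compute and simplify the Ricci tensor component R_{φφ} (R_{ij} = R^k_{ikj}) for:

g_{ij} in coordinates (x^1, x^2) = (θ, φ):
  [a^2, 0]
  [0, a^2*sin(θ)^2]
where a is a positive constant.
Non-zero Christoffel symbols (Γ^k_{ij} = Γ^k_{ji}):
Γ^θ_{φ φ} = -sin(2*θ)/2
Γ^φ_{θ φ} = 1/tan(θ)
R^θ_{φ θ φ} = ∂_θ Γ^θ_{φ φ} - ∂_φ Γ^θ_{φ θ} + Γ^θ_{θ m} Γ^m_{φ φ} - Γ^θ_{φ m} Γ^m_{φ θ}
  = (-cos(2*θ)) - (0) + (0) - (-cos(θ)^2) = sin(θ)^2
R^φ_{φ φ φ} = 0 (a repeated index in an antisymmetric pair)
R_{φφ} = R^θ_{φ θ φ} + R^φ_{φ φ φ} = (sin(θ)^2) + (0) = sin(θ)^2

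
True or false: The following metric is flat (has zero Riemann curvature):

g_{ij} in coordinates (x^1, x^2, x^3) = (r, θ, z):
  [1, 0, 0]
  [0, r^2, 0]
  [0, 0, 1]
Non-zero Christoffel symbols:
Γ^r_{θ θ} = -r
Γ^θ_{r θ} = 1/r
Ricci tensor: R_{rr} = 0, R_{rθ} = 0, R_{rz} = 0, R_{θθ} = 0, R_{θz} = 0, R_{zz} = 0
All R_{ij} vanish; in 3 dimensions the Riemann tensor is fully determined by the Ricci tensor, so R^i_{jkl} = 0: the metric is flat (curvilinear coordinates on flat space).
True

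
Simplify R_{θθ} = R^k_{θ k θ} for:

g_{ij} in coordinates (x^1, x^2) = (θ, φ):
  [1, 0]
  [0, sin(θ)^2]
Non-zero Christoffel symbols (Γ^k_{ij} = Γ^k_{ji}):
Γ^θ_{φ φ} = -sin(2*θ)/2
Γ^φ_{θ φ} = 1/tan(θ)
R^θ_{θ θ θ} = 0 (a repeated index in an antisymmetric pair)
R^φ_{θ φ θ} = ∂_φ Γ^φ_{θ θ} - ∂_θ Γ^φ_{θ φ} + Γ^φ_{φ m} Γ^m_{θ θ} - Γ^φ_{θ m} Γ^m_{θ φ}
  = (0) - (-1/sin(θ)^2) + (0) - (1/tan(θ)^2) = 1
R_{θθ} = R^θ_{θ θ θ} + R^φ_{θ φ θ} = (0) + (1) = 1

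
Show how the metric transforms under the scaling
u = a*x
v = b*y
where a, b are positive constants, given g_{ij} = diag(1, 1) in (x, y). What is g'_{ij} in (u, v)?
Invert the transformation: x = u/a, y = v/b
g'_{ij} = (∂x^k/∂x'^i)(∂x^l/∂x'^j) g_{kl}; with g_{kl} = δ_{kl} this is Σ_k (∂x^k/∂x'^i)(∂x^k/∂x'^j).
Jacobian: ∂x/∂u = 1/a, ∂x/∂v = 0, ∂y/∂u = 0, ∂y/∂v = 1/b
g'_{uu} = (1/a)(1/a) + (0)(0) = 1/a^2
g'_{uv} = (1/a)(0) + (0)(1/b) = 0
g'_{vv} = (0)(0) + (1/b)(1/b) = 1/b^2
g'_{ij} = diag(1/a^2, 1/b^2)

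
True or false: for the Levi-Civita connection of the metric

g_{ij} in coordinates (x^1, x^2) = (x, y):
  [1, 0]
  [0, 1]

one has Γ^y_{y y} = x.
Γ^y_{y y} = (1/2) g^{yy} (∂_y g_{yy} + ∂_y g_{yy} - ∂_y g_{yy}) = (1/2)(1)((0) + (0) - (0)) = 0
This differs from the proposed value x.
False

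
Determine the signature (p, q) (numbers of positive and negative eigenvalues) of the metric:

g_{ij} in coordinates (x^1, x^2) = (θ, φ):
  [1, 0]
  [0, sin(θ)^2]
The metric is diagonal, so its eigenvalues are the diagonal entries: 1, sin(θ)^2 (at a generic point, where coordinate-dependent entries are positive).
2 positive, 0 negative.
(2, 0) - Riemannian (positive definite)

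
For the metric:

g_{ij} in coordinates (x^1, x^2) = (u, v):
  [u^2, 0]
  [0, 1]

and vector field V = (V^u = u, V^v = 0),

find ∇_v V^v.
Non-zero Christoffel symbols:
Γ^u_{u u} = 1/u
∇_v V^v = ∂_v V^v + Γ^v_{v j} V^j
  = (0) + (0)(u) + (0)(0)
  = 0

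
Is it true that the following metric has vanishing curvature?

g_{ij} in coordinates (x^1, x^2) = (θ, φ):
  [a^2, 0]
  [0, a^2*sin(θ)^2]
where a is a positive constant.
Non-zero Christoffel symbols:
Γ^θ_{φ φ} = -sin(2*θ)/2
Γ^φ_{θ φ} = 1/tan(θ)
Ricci tensor: R_{θθ} = 1, R_{θφ} = 0, R_{φφ} = sin(θ)^2
The Ricci tensor is non-zero, so the Riemann tensor is non-zero: not flat.
No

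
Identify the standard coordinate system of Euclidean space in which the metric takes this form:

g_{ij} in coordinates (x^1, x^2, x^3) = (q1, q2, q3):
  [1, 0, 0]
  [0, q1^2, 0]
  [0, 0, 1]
The line element ds^2 = dq1^2 + q1^2 dq2^2 + dq3^2 is dr^2 + r^2 dθ^2 + dz^2 with q1 = r, q2 = θ, q3 = z.
cylindrical coordinates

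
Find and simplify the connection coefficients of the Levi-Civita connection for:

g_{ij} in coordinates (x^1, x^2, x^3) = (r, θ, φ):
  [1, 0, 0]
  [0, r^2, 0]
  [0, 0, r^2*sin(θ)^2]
Using Γ^k_{ij} = (1/2) g^{km} (∂_i g_{mj} + ∂_j g_{mi} - ∂_m g_{ij}); the metric is diagonal, so only the m = k term contributes.
Non-zero symbols (using the symmetry Γ^k_{ij} = Γ^k_{ji}):
Γ^r_{θ θ} = (1/2) g^{rr} (∂_θ g_{rθ} + ∂_θ g_{rθ} - ∂_r g_{θθ}) = (1/2)(1)((0) + (0) - (2*r)) = -r
Γ^r_{φ φ} = (1/2) g^{rr} (∂_φ g_{rφ} + ∂_φ g_{rφ} - ∂_r g_{φφ}) = (1/2)(1)((0) + (0) - (2*r*sin(θ)^2)) = -r*sin(θ)^2
Γ^θ_{r θ} = (1/2) g^{θθ} (∂_r g_{θθ} + ∂_θ g_{θr} - ∂_θ g_{rθ}) = (1/2)(1/r^2)((2*r) + (0) - (0)) = 1/r
Γ^θ_{φ φ} = (1/2) g^{θθ} (∂_φ g_{θφ} + ∂_φ g_{θφ} - ∂_θ g_{φφ}) = (1/2)(1/r^2)((0) + (0) - (r^2*sin(2*θ))) = -sin(2*θ)/2
Γ^φ_{r φ} = (1/2) g^{φφ} (∂_r g_{φφ} + ∂_φ g_{φr} - ∂_φ g_{rφ}) = (1/2)(1/(r^2*sin(θ)^2))((2*r*sin(θ)^2) + (0) - (0)) = 1/r
Γ^φ_{θ φ} = (1/2) g^{φφ} (∂_θ g_{φφ} + ∂_φ g_{φθ} - ∂_φ g_{θφ}) = (1/2)(1/(r^2*sin(θ)^2))((r^2*sin(2*θ)) + (0) - (0)) = 1/tan(θ)
All other Christoffel symbols are zero.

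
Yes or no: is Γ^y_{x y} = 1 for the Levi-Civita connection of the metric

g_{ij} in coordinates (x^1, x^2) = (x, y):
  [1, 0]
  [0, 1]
Γ^y_{x y} = (1/2) g^{yy} (∂_x g_{yy} + ∂_y g_{yx} - ∂_y g_{xy}) = (1/2)(1)((0) + (0) - (0)) = 0
This differs from the proposed value 1.
No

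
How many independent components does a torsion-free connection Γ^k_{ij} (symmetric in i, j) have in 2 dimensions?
Γ^k_{ij} has n choices for the upper index and n(n+1)/2 independent symmetric lower index pairs.
Total = 2 × 2×3/2 = 2 × 3 = 6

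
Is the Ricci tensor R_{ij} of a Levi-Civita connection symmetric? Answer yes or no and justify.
R_{ij} = R^k_{ikj}; the pair symmetry R_{kilj} = R_{ljki} gives R_{ij} = R_{ji}.
Yes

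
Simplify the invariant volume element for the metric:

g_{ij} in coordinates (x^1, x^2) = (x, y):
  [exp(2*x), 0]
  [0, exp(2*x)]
det(g) = exp(4*x)
√|det(g)| = exp(2*x)
Volume element: dV = exp(2*x) dx dy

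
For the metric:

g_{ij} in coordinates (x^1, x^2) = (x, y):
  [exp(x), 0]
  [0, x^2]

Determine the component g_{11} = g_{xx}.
With x^1 = x, x^2 = y, g_{11} = g_{xx} is the row-1, column-1 entry of the matrix.
g_{11} = exp(x)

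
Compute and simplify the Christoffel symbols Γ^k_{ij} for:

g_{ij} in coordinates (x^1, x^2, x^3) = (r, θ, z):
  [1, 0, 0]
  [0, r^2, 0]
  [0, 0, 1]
Using Γ^k_{ij} = (1/2) g^{km} (∂_i g_{mj} + ∂_j g_{mi} - ∂_m g_{ij}); the metric is diagonal, so only the m = k term contributes.
Non-zero symbols (using the symmetry Γ^k_{ij} = Γ^k_{ji}):
Γ^r_{θ θ} = (1/2) g^{rr} (∂_θ g_{rθ} + ∂_θ g_{rθ} - ∂_r g_{θθ}) = (1/2)(1)((0) + (0) - (2*r)) = -r
Γ^θ_{r θ} = (1/2) g^{θθ} (∂_r g_{θθ} + ∂_θ g_{θr} - ∂_θ g_{rθ}) = (1/2)(1/r^2)((2*r) + (0) - (0)) = 1/r
All other Christoffel symbols are zero.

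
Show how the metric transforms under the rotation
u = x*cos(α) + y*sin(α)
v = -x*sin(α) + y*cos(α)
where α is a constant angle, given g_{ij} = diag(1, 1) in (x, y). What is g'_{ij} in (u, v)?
Invert the transformation: x = u*cos(α) - v*sin(α), y = u*sin(α) + v*cos(α)
g'_{ij} = (∂x^k/∂x'^i)(∂x^l/∂x'^j) g_{kl}; with g_{kl} = δ_{kl} this is Σ_k (∂x^k/∂x'^i)(∂x^k/∂x'^j).
Jacobian: ∂x/∂u = cos(α), ∂x/∂v = -sin(α), ∂y/∂u = sin(α), ∂y/∂v = cos(α)
g'_{uu} = (cos(α))(cos(α)) + (sin(α))(sin(α)) = 1
g'_{uv} = (cos(α))(-sin(α)) + (sin(α))(cos(α)) = 0
g'_{vv} = (-sin(α))(-sin(α)) + (cos(α))(cos(α)) = 1
g'_{ij} = diag(1, 1)
The Euclidean metric is invariant under rotations.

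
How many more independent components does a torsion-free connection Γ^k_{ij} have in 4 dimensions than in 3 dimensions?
Independent components in n dimensions: n × n(n+1)/2 = n^2(n+1)/2.
4D: 4 × 10 = 40
3D: 3 × 6 = 18
Difference = 40 - 18 = 22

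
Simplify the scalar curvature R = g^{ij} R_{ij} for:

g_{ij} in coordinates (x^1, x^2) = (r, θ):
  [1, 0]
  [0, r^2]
Non-zero Christoffel symbols (Γ^k_{ij} = Γ^k_{ji}):
Γ^r_{θ θ} = -r
Γ^θ_{r θ} = 1/r
Ricci tensor (R_{ij} = R^k_{ikj}): R_{rr} = 0, R_{rθ} = 0, R_{θθ} = 0
Inverse metric: g^{rr} = 1, g^{θθ} = 1/r^2
R = g^{ij} R_{ij} = (1)(0) + (1/r^2)(0) = 0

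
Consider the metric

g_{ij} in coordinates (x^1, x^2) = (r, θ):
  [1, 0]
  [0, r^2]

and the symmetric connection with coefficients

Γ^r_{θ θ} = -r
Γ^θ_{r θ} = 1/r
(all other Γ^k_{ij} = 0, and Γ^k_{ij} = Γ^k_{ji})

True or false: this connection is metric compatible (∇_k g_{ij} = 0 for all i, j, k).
Using ∇_k g_{ij} = ∂_k g_{ij} - Γ^m_{ki} g_{mj} - Γ^m_{kj} g_{im}:
e.g. ∇_r g_{θθ} = (2*r) - (r) - (r) = 0
Every component ∇_k g_{ij} vanishes: the connection is metric compatible.
True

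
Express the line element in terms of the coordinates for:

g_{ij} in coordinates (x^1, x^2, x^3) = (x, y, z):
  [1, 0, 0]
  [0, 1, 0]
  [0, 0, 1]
ds^2 = g_{ij} dx^i dx^j; only the non-zero components contribute.
ds^2 = dx^2 + dy^2 + dz^2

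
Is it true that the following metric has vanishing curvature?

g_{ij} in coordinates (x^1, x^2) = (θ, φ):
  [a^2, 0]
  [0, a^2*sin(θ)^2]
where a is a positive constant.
Non-zero Christoffel symbols:
Γ^θ_{φ φ} = -sin(2*θ)/2
Γ^φ_{θ φ} = 1/tan(θ)
Ricci tensor: R_{θθ} = 1, R_{θφ} = 0, R_{φφ} = sin(θ)^2
The Ricci tensor is non-zero, so the Riemann tensor is non-zero: not flat.
No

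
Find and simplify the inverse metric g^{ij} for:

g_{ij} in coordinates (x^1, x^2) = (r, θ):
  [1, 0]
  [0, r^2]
The metric is diagonal, so g^{ij} is diagonal with entries 1/g_{ii}: diag(1, 1/(r^2)).
g^{ij}:
  [1, 0]
  [0, 1/r^2]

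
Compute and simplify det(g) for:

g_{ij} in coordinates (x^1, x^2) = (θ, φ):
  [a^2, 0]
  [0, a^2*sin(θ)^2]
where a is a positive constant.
For a 2×2 metric: det(g) = g_{11}·g_{22} - g_{12}·g_{21}
= (a^2)·(a^2*sin(θ)^2) - (0)·(0)
= a^4*sin(θ)^2 - 0
det(g) = a^4*sin(θ)^2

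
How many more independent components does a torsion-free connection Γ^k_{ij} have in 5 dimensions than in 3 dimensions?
Independent components in n dimensions: n × n(n+1)/2 = n^2(n+1)/2.
5D: 5 × 15 = 75
3D: 3 × 6 = 18
Difference = 75 - 18 = 57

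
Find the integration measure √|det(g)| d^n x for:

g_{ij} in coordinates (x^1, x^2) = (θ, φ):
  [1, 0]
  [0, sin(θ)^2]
det(g) = sin(θ)^2
√|det(g)| = sin(θ) (taking 0 < θ < π so that |sin(θ)| = sin(θ))
Volume element: dV = sin(θ) dθ dφ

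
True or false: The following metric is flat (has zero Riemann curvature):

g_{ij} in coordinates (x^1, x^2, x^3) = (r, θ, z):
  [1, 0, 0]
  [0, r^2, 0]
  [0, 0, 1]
Non-zero Christoffel symbols:
Γ^r_{θ θ} = -r
Γ^θ_{r θ} = 1/r
Ricci tensor: R_{rr} = 0, R_{rθ} = 0, R_{rz} = 0, R_{θθ} = 0, R_{θz} = 0, R_{zz} = 0
All R_{ij} vanish; in 3 dimensions the Riemann tensor is fully determined by the Ricci tensor, so R^i_{jkl} = 0: the metric is flat (curvilinear coordinates on flat space).
True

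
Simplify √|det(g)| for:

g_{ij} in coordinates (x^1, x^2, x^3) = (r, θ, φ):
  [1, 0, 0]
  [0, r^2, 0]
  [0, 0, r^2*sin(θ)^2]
det(g) = r^4*sin(θ)^2
√|det(g)| = r^2*sin(θ) (taking 0 < θ < π so that |sin(θ)| = sin(θ))
Volume element: dV = r^2*sin(θ) dr dθ dφ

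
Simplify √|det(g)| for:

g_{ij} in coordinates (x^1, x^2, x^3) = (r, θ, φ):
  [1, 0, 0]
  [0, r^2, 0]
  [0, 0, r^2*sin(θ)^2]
det(g) = r^4*sin(θ)^2
√|det(g)| = r^2*sin(θ) (taking 0 < θ < π so that |sin(θ)| = sin(θ))
Volume element: dV = r^2*sin(θ) dr dθ dφ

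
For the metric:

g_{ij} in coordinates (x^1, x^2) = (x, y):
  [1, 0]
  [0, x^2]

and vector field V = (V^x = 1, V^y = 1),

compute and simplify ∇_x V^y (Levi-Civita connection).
Non-zero Christoffel symbols:
Γ^x_{y y} = -x
Γ^y_{x y} = 1/x
∇_x V^y = ∂_x V^y + Γ^y_{x j} V^j
  = (0) + (0)(1) + (1/x)(1)
  = 1/x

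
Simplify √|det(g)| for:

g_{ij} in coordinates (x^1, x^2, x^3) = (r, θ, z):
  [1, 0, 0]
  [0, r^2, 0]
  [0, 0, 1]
det(g) = r^2
√|det(g)| = r
Volume element: dV = r dr dθ dz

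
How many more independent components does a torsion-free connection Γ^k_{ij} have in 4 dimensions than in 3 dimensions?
Independent components in n dimensions: n × n(n+1)/2 = n^2(n+1)/2.
4D: 4 × 10 = 40
3D: 3 × 6 = 18
Difference = 40 - 18 = 22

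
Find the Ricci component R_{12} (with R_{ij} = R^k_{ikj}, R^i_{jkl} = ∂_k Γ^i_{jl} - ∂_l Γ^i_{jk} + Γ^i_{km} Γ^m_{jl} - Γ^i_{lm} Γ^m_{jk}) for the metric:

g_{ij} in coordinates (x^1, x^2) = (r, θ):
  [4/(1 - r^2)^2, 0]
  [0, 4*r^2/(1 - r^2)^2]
Non-zero Christoffel symbols (Γ^k_{ij} = Γ^k_{ji}):
Γ^r_{r r} = 2*r/(1 - r^2)
Γ^r_{θ θ} = (r^3 + r)/(r^2 - 1)
Γ^θ_{r θ} = (-r^2 - 1)/(r^3 - r)
R^r_{r r θ} = 0 (a repeated index in an antisymmetric pair)
R^θ_{r θ θ} = 0 (a repeated index in an antisymmetric pair)
R_{rθ} = R^r_{r r θ} + R^θ_{r θ θ} = (0) + (0) = 0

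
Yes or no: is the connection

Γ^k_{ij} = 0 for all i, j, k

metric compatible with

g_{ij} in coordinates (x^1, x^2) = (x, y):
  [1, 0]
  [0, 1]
Using ∇_k g_{ij} = ∂_k g_{ij} - Γ^m_{ki} g_{mj} - Γ^m_{kj} g_{im}:
e.g. ∇_x g_{yy} = (0) - (0) - (0) = 0
Every component ∇_k g_{ij} vanishes: the connection is metric compatible.
Yes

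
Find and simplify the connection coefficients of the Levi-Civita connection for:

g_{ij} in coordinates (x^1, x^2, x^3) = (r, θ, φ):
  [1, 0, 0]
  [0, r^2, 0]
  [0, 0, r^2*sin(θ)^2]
Using Γ^k_{ij} = (1/2) g^{km} (∂_i g_{mj} + ∂_j g_{mi} - ∂_m g_{ij}); the metric is diagonal, so only the m = k term contributes.
Non-zero symbols (using the symmetry Γ^k_{ij} = Γ^k_{ji}):
Γ^r_{θ θ} = (1/2) g^{rr} (∂_θ g_{rθ} + ∂_θ g_{rθ} - ∂_r g_{θθ}) = (1/2)(1)((0) + (0) - (2*r)) = -r
Γ^r_{φ φ} = (1/2) g^{rr} (∂_φ g_{rφ} + ∂_φ g_{rφ} - ∂_r g_{φφ}) = (1/2)(1)((0) + (0) - (2*r*sin(θ)^2)) = -r*sin(θ)^2
Γ^θ_{r θ} = (1/2) g^{θθ} (∂_r g_{θθ} + ∂_θ g_{θr} - ∂_θ g_{rθ}) = (1/2)(1/r^2)((2*r) + (0) - (0)) = 1/r
Γ^θ_{φ φ} = (1/2) g^{θθ} (∂_φ g_{θφ} + ∂_φ g_{θφ} - ∂_θ g_{φφ}) = (1/2)(1/r^2)((0) + (0) - (r^2*sin(2*θ))) = -sin(2*θ)/2
Γ^φ_{r φ} = (1/2) g^{φφ} (∂_r g_{φφ} + ∂_φ g_{φr} - ∂_φ g_{rφ}) = (1/2)(1/(r^2*sin(θ)^2))((2*r*sin(θ)^2) + (0) - (0)) = 1/r
Γ^φ_{θ φ} = (1/2) g^{φφ} (∂_θ g_{φφ} + ∂_φ g_{φθ} - ∂_φ g_{θφ}) = (1/2)(1/(r^2*sin(θ)^2))((r^2*sin(2*θ)) + (0) - (0)) = 1/tan(θ)
All other Christoffel symbols are zero.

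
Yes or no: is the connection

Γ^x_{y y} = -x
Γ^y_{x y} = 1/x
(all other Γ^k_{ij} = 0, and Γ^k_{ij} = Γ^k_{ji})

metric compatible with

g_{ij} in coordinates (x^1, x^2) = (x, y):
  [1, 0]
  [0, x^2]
Using ∇_k g_{ij} = ∂_k g_{ij} - Γ^m_{ki} g_{mj} - Γ^m_{kj} g_{im}:
e.g. ∇_x g_{yy} = (2*x) - (x) - (x) = 0
Every component ∇_k g_{ij} vanishes: the connection is metric compatible.
Yes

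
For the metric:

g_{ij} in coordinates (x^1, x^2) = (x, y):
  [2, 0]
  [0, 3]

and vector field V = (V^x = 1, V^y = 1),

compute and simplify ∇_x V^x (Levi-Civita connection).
All Christoffel symbols are zero.
∇_x V^x = ∂_x V^x + Γ^x_{x j} V^j
  = (0) + (0)(1) + (0)(1)
  = 0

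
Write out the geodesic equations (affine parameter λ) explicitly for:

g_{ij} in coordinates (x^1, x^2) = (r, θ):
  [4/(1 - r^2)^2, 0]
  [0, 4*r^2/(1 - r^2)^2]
Geodesic equation: d^2x^k/dλ^2 + Γ^k_{ij} (dx^i/dλ)(dx^j/dλ) = 0.
Non-zero Christoffel symbols:
Γ^r_{r r} = 2*r/(1 - r^2)
Γ^r_{θ θ} = (r^3 + r)/(r^2 - 1)
Γ^θ_{r θ} = (-r^2 - 1)/(r^3 - r)
Substituting (the symmetric pair Γ^k_{ij}, Γ^k_{ji} combines into a factor 2):
d^2r/dλ^2 + (2*r/(1 - r^2)) (dr/dλ)^2 + ((r^3 + r)/(r^2 - 1)) (dθ/dλ)^2 = 0
d^2θ/dλ^2 + ((-2*r^2 - 2)/(r^3 - r)) (dr/dλ)(dθ/dλ) = 0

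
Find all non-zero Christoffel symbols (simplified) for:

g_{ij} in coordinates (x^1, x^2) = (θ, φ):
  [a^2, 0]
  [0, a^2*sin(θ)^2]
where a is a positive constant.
Using Γ^k_{ij} = (1/2) g^{km} (∂_i g_{mj} + ∂_j g_{mi} - ∂_m g_{ij}); the metric is diagonal, so only the m = k term contributes.
Non-zero symbols (using the symmetry Γ^k_{ij} = Γ^k_{ji}):
Γ^θ_{φ φ} = (1/2) g^{θθ} (∂_φ g_{θφ} + ∂_φ g_{θφ} - ∂_θ g_{φφ}) = (1/2)(1/a^2)((0) + (0) - (a^2*sin(2*θ))) = -sin(2*θ)/2
Γ^φ_{θ φ} = (1/2) g^{φφ} (∂_θ g_{φφ} + ∂_φ g_{φθ} - ∂_φ g_{θφ}) = (1/2)(1/(a^2*sin(θ)^2))((a^2*sin(2*θ)) + (0) - (0)) = 1/tan(θ)
All other Christoffel symbols are zero.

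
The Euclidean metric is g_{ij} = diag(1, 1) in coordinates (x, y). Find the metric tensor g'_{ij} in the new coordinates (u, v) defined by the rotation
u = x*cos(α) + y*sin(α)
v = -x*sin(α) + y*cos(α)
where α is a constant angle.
Invert the transformation: x = u*cos(α) - v*sin(α), y = u*sin(α) + v*cos(α)
g'_{ij} = (∂x^k/∂x'^i)(∂x^l/∂x'^j) g_{kl}; with g_{kl} = δ_{kl} this is Σ_k (∂x^k/∂x'^i)(∂x^k/∂x'^j).
Jacobian: ∂x/∂u = cos(α), ∂x/∂v = -sin(α), ∂y/∂u = sin(α), ∂y/∂v = cos(α)
g'_{uu} = (cos(α))(cos(α)) + (sin(α))(sin(α)) = 1
g'_{uv} = (cos(α))(-sin(α)) + (sin(α))(cos(α)) = 0
g'_{vv} = (-sin(α))(-sin(α)) + (cos(α))(cos(α)) = 1
g'_{ij} = diag(1, 1)
The Euclidean metric is invariant under rotations.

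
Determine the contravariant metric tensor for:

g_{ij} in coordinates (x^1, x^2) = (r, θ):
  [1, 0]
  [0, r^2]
The metric is diagonal, so g^{ij} is diagonal with entries 1/g_{ii}: diag(1, 1/(r^2)).
g^{ij}:
  [1, 0]
  [0, 1/r^2]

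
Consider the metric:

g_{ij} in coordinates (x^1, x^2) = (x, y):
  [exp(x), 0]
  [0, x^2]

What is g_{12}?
With x^1 = x, x^2 = y, g_{12} = g_{xy} is the row-1, column-2 entry of the matrix.
g_{12} = 0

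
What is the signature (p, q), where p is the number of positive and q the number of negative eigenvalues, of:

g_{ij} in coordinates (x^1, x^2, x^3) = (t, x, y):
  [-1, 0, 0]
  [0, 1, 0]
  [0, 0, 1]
The metric is diagonal, so its eigenvalues are the diagonal entries: -1, 1, 1 (at a generic point, where coordinate-dependent entries are positive).
2 positive, 1 negative.
(2, 1) - Lorentzian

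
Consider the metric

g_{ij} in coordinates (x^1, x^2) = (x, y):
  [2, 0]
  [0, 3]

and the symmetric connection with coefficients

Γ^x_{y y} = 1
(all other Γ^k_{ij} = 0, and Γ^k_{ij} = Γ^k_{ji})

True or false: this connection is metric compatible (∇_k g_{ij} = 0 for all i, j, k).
Using ∇_k g_{ij} = ∂_k g_{ij} - Γ^m_{ki} g_{mj} - Γ^m_{kj} g_{im}:
∇_y g_{xy} = (0) - (0) - (2) = -2 ≠ 0
So the connection is not metric compatible (it is not the Levi-Civita connection).
False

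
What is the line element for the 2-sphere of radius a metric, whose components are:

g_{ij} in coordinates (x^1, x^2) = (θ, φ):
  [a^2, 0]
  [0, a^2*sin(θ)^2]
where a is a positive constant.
ds^2 = g_{ij} dx^i dx^j; only the non-zero components contribute.
ds^2 = a^2 dθ^2 + a^2*sin(θ)^2 dφ^2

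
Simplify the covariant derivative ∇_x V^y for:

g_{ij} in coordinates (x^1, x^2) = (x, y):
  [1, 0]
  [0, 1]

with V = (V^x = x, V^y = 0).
All Christoffel symbols are zero.
∇_x V^y = ∂_x V^y + Γ^y_{x j} V^j
  = (0) + (0)(x) + (0)(0)
  = 0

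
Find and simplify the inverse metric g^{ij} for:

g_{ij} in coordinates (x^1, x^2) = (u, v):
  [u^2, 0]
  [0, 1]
The metric is diagonal, so g^{ij} is diagonal with entries 1/g_{ii}: diag(1/(u^2), 1).
g^{ij}:
  [1/u^2, 0]
  [0, 1]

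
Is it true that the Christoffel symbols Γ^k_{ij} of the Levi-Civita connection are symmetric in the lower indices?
The Levi-Civita connection is torsion-free, which is exactly Γ^k_{ij} = Γ^k_{ji}.
Yes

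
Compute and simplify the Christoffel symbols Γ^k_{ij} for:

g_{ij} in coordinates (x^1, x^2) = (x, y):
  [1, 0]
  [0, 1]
Using Γ^k_{ij} = (1/2) g^{km} (∂_i g_{mj} + ∂_j g_{mi} - ∂_m g_{ij}); the metric is diagonal, so only the m = k term contributes.
Every metric component is constant, so all ∂_m g_{ij} = 0 and every Christoffel symbol vanishes.
All Christoffel symbols are zero.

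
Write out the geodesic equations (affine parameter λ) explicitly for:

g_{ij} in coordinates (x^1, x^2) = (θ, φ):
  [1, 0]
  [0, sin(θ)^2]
Geodesic equation: d^2x^k/dλ^2 + Γ^k_{ij} (dx^i/dλ)(dx^j/dλ) = 0.
Non-zero Christoffel symbols:
Γ^θ_{φ φ} = -sin(2*θ)/2
Γ^φ_{θ φ} = 1/tan(θ)
Substituting (the symmetric pair Γ^k_{ij}, Γ^k_{ji} combines into a factor 2):
d^2θ/dλ^2 - (sin(2*θ)/2) (dφ/dλ)^2 = 0
d^2φ/dλ^2 + (2/tan(θ)) (dθ/dλ)(dφ/dλ) = 0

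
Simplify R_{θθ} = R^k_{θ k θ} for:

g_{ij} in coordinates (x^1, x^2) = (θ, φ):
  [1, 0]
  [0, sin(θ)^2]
Non-zero Christoffel symbols (Γ^k_{ij} = Γ^k_{ji}):
Γ^θ_{φ φ} = -sin(2*θ)/2
Γ^φ_{θ φ} = 1/tan(θ)
R^θ_{θ θ θ} = 0 (a repeated index in an antisymmetric pair)
R^φ_{θ φ θ} = ∂_φ Γ^φ_{θ θ} - ∂_θ Γ^φ_{θ φ} + Γ^φ_{φ m} Γ^m_{θ θ} - Γ^φ_{θ m} Γ^m_{θ φ}
  = (0) - (-1/sin(θ)^2) + (0) - (1/tan(θ)^2) = 1
R_{θθ} = R^θ_{θ θ θ} + R^φ_{θ φ θ} = (0) + (1) = 1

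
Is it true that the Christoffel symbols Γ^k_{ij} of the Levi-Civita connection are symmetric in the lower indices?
The Levi-Civita connection is torsion-free, which is exactly Γ^k_{ij} = Γ^k_{ji}.
Yes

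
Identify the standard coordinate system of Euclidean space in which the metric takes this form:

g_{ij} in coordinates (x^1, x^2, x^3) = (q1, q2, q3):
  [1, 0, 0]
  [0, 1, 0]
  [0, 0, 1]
All components are constant and the metric is the identity, i.e. orthonormal rectilinear coordinates.
Cartesian (3D) coordinates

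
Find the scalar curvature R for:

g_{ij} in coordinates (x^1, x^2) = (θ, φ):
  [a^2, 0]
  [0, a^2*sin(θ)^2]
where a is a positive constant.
Non-zero Christoffel symbols (Γ^k_{ij} = Γ^k_{ji}):
Γ^θ_{φ φ} = -sin(2*θ)/2
Γ^φ_{θ φ} = 1/tan(θ)
Ricci tensor (R_{ij} = R^k_{ikj}): R_{θθ} = 1, R_{θφ} = 0, R_{φφ} = sin(θ)^2
Inverse metric: g^{θθ} = 1/a^2, g^{φφ} = 1/(a^2*sin(θ)^2)
R = g^{ij} R_{ij} = (1/a^2)(1) + (1/(a^2*sin(θ)^2))(sin(θ)^2) = 2/a^2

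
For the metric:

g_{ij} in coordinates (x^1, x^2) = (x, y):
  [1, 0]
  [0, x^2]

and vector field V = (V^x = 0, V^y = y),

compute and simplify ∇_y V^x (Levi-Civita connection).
Non-zero Christoffel symbols:
Γ^x_{y y} = -x
Γ^y_{x y} = 1/x
∇_y V^x = ∂_y V^x + Γ^x_{y j} V^j
  = (0) + (0)(0) + (-x)(y)
  = -x*y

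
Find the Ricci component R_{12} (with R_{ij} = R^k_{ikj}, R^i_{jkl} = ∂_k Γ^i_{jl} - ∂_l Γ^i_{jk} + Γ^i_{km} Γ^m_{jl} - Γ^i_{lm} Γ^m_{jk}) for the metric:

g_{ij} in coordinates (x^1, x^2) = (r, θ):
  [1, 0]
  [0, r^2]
Non-zero Christoffel symbols (Γ^k_{ij} = Γ^k_{ji}):
Γ^r_{θ θ} = -r
Γ^θ_{r θ} = 1/r
R^r_{r r θ} = 0 (a repeated index in an antisymmetric pair)
R^θ_{r θ θ} = 0 (a repeated index in an antisymmetric pair)
R_{rθ} = R^r_{r r θ} + R^θ_{r θ θ} = (0) + (0) = 0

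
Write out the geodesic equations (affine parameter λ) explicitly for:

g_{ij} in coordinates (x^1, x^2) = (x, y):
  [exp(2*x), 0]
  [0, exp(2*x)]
Geodesic equation: d^2x^k/dλ^2 + Γ^k_{ij} (dx^i/dλ)(dx^j/dλ) = 0.
Non-zero Christoffel symbols:
Γ^x_{x x} = 1
Γ^x_{y y} = -1
Γ^y_{x y} = 1
Substituting (the symmetric pair Γ^k_{ij}, Γ^k_{ji} combines into a factor 2):
d^2x/dλ^2 + (dx/dλ)^2 - (dy/dλ)^2 = 0
d^2y/dλ^2 + 2 (dx/dλ)(dy/dλ) = 0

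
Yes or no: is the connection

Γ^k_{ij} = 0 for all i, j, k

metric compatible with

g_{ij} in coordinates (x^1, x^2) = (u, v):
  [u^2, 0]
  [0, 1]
Using ∇_k g_{ij} = ∂_k g_{ij} - Γ^m_{ki} g_{mj} - Γ^m_{kj} g_{im}:
∇_u g_{uu} = (2*u) - (0) - (0) = 2*u ≠ 0
So the connection is not metric compatible (it is not the Levi-Civita connection).
No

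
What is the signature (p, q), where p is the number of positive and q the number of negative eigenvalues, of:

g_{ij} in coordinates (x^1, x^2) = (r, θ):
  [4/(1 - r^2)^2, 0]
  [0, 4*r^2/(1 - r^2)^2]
The metric is diagonal, so its eigenvalues are the diagonal entries: 4/(1 - r^2)^2, 4*r^2/(1 - r^2)^2 (at a generic point, where coordinate-dependent entries are positive).
2 positive, 0 negative.
(2, 0) - Riemannian (positive definite)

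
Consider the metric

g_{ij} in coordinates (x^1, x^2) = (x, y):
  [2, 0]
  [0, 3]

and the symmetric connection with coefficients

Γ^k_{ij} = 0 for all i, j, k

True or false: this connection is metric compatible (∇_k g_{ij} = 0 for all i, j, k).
Using ∇_k g_{ij} = ∂_k g_{ij} - Γ^m_{ki} g_{mj} - Γ^m_{kj} g_{im}:
e.g. ∇_x g_{xx} = (0) - (0) - (0) = 0
Every component ∇_k g_{ij} vanishes: the connection is metric compatible.
True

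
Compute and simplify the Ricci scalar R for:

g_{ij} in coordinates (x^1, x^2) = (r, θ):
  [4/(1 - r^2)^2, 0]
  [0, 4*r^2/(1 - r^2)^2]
Non-zero Christoffel symbols (Γ^k_{ij} = Γ^k_{ji}):
Γ^r_{r r} = 2*r/(1 - r^2)
Γ^r_{θ θ} = (r^3 + r)/(r^2 - 1)
Γ^θ_{r θ} = (-r^2 - 1)/(r^3 - r)
Ricci tensor (R_{ij} = R^k_{ikj}): R_{rr} = -4/(r^2 - 1)^2, R_{rθ} = 0, R_{θθ} = -4*r^2/(r^2 - 1)^2
Inverse metric: g^{rr} = (1 - r^2)^2/4, g^{θθ} = (1 - r^2)^2/(4*r^2)
R = g^{ij} R_{ij} = ((1 - r^2)^2/4)(-4/(r^2 - 1)^2) + ((1 - r^2)^2/(4*r^2))(-4*r^2/(r^2 - 1)^2) = -2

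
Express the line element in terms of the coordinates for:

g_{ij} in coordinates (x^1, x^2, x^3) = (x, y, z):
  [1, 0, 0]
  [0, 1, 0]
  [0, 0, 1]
ds^2 = g_{ij} dx^i dx^j; only the non-zero components contribute.
ds^2 = dx^2 + dy^2 + dz^2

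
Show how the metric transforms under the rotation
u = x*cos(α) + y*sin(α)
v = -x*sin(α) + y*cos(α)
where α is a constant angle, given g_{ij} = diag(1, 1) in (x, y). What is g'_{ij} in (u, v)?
Invert the transformation: x = u*cos(α) - v*sin(α), y = u*sin(α) + v*cos(α)
g'_{ij} = (∂x^k/∂x'^i)(∂x^l/∂x'^j) g_{kl}; with g_{kl} = δ_{kl} this is Σ_k (∂x^k/∂x'^i)(∂x^k/∂x'^j).
Jacobian: ∂x/∂u = cos(α), ∂x/∂v = -sin(α), ∂y/∂u = sin(α), ∂y/∂v = cos(α)
g'_{uu} = (cos(α))(cos(α)) + (sin(α))(sin(α)) = 1
g'_{uv} = (cos(α))(-sin(α)) + (sin(α))(cos(α)) = 0
g'_{vv} = (-sin(α))(-sin(α)) + (cos(α))(cos(α)) = 1
g'_{ij} = diag(1, 1)
The Euclidean metric is invariant under rotations.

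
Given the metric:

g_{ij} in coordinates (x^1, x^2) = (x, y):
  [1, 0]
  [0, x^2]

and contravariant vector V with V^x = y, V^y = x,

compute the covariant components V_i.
V_i = g_{ij} V^j:
V_x = (1)(y) + (0)(x) = y
V_y = (0)(y) + (x^2)(x) = x^3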